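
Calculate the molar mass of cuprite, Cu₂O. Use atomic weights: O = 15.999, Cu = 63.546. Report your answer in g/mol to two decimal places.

The formula mass is the sum 2×63.546 + 1×15.999.

143.09 g/mol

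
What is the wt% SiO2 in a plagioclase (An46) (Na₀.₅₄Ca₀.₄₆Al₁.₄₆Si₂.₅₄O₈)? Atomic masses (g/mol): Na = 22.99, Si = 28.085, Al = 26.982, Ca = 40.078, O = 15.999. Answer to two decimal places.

56.61 wt%

M(Na₀.₅₄Ca₀.₄₆Al₁.₄₆Si₂.₅₄O₈) = 269.572 g/mol; M(SiO2) = 60.083 g/mol.
Moles SiO2 per formula unit = 2.54 Si ÷ 1 = 2.5400.
SiO2 fraction = (2.5400 × 60.083) / 269.572 = 152.611/269.572 = 0.5661.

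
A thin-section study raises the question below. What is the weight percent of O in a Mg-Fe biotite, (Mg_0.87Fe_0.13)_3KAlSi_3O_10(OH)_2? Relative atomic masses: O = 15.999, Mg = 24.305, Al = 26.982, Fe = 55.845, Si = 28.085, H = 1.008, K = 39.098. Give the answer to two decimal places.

Formula mass = 2.61·24.305 + 0.39·55.845 + 1·39.098 + 1·26.982 + 3·28.085 + 12·15.999 + 2·1.008 = 429.555 g/mol, of which 191.988 g is O.
So O makes up 191.988/429.555 = 0.4469 of the mass, i.e. 44.69%.

44.69 weight percent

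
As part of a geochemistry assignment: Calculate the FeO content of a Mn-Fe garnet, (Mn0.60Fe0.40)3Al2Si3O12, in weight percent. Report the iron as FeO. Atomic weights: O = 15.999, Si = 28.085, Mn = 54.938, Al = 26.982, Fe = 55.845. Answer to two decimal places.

M((Mn0.60Fe0.40)3Al2Si3O12) = 496.109 g/mol; M(FeO) = 71.844 g/mol.
Moles FeO per formula unit = 1.20 Fe ÷ 1 = 1.2000.
FeO fraction = (1.2000 × 71.844) / 496.109 = 86.213/496.109 = 0.1738.

17.38 wt%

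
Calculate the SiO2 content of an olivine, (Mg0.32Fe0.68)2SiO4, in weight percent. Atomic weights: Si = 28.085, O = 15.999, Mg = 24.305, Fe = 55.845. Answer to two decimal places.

32.73 wt%

Molar mass of (Mg0.32Fe0.68)2SiO4 = 0.64*24.305 + 1.36*55.845 + 1*28.085 + 4*15.999 = 183.585 g/mol.
Each formula unit contains 1 Si, equivalent to 1/1 = 1.0000 mol SiO2.
M(SiO2) = 1×28.085 + 2×15.999 = 60.083 g/mol.
Mass of SiO2 per formula unit = 1.0000 × 60.083 = 60.083 g.
SiO2 wt% = 60.083 / 183.585 × 100 = 32.73%.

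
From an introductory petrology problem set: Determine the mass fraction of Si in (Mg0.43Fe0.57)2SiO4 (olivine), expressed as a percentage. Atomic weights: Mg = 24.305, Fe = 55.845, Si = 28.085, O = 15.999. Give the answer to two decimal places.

Molar mass of (Mg0.43Fe0.57)2SiO4: 0.86·24.305 + 1.14·55.845 + 1·28.085 + 4·15.999 = 176.647 g/mol.
Mass of Si per formula unit: 1 × 28.085 = 28.085 g.
Weight fraction Si = 28.085 / 176.647 = 0.1590.

15.90 mass %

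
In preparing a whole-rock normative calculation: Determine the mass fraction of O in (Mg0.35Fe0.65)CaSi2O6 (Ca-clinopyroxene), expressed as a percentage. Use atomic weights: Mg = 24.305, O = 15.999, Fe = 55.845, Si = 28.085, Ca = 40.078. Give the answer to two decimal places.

40.50 weight percent

M((Mg0.35Fe0.65)CaSi2O6) = 237.048 g/mol.
O contributes 6 × 15.999 = 95.994 g per mole.
95.994/237.048 = 0.4050 → 40.50%.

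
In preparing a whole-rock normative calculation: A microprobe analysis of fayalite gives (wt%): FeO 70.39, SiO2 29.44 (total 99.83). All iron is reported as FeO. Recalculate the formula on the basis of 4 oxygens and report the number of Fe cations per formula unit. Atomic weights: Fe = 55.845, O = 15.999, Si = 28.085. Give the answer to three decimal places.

70.39 wt% FeO ÷ 71.844 g/mol = 0.97976 mol, giving 0.97976 Fe and 0.97976 O.
29.44 wt% SiO2 ÷ 60.083 g/mol = 0.48999 mol, giving 0.48999 Si and 0.97998 O.
Oxygen sums to 1.95974; scaling by 4/1.95974 = 2.04109 puts the formula on 4 O.
Fe: 0.97976 × 2.04109 = 2.000 atoms per formula unit.

2.000 Fe apfu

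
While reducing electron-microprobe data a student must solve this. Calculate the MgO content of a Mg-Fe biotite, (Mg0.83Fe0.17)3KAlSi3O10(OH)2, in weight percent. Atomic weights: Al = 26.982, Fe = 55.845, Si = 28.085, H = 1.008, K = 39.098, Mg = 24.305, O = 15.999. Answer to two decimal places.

Formula mass = 433.339 g/mol.
2.49 Mg → 2.4900 mol MgO per formula unit; M(MgO) = 40.304, so MgO mass = 100.357 g.
100.357/433.339 × 100 = 23.16 wt%.

23.16 wt%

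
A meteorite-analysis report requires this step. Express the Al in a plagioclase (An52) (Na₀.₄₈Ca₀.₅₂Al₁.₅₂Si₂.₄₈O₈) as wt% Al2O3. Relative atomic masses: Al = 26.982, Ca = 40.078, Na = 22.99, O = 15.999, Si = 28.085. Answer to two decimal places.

28.64 wt%

Molar mass of Na₀.₄₈Ca₀.₅₂Al₁.₅₂Si₂.₄₈O₈ = 0.48·22.99 + 0.52·40.078 + 1.52·26.982 + 2.48·28.085 + 8·15.999 = 270.531 g/mol.
Each formula unit contains 1.52 Al, equivalent to 1.52/2 = 0.7600 mol Al2O3.
M(Al2O3) = 2×26.982 + 3×15.999 = 101.961 g/mol.
Mass of Al2O3 per formula unit = 0.7600 × 101.961 = 77.490 g.
Al2O3 wt% = 77.490 / 270.531 × 100 = 28.64%.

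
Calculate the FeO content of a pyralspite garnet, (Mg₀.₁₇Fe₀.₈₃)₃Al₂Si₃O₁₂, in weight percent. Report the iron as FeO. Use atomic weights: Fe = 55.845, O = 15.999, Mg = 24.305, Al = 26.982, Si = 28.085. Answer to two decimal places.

37.14 wt%

M((Mg₀.₁₇Fe₀.₈₃)₃Al₂Si₃O₁₂) = 481.657 g/mol; M(FeO) = 71.844 g/mol.
Moles FeO per formula unit = 2.49 Fe ÷ 1 = 2.4900.
FeO fraction = (2.4900 × 71.844) / 481.657 = 178.892/481.657 = 0.3714.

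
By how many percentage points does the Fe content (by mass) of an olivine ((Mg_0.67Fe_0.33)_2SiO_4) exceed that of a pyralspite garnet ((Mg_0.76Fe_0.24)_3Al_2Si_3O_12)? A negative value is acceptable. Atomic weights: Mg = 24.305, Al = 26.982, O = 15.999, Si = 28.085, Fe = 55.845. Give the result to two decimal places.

Fe in (Mg_0.67Fe_0.33)_2SiO_4: molar mass 161.507 g/mol; 0.66×55.845 = 36.858 g → 22.82 wt%.
Fe in (Mg_0.76Fe_0.24)_3Al_2Si_3O_12: molar mass 425.831 g/mol; 0.72×55.845 = 40.208 g → 9.44 wt%.
Difference = 22.82 − 9.44 = 13.38 percentage points.

13.38 percentage points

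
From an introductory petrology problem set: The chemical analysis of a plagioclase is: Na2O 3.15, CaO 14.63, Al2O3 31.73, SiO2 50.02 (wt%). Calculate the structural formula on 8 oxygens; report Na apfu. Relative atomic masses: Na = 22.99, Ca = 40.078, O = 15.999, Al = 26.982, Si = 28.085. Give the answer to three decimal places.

0.279 Na apfu

Na2O: 3.15/61.979 = 0.05082 mol → 0.10164 mol Na, 0.05082 mol O.
CaO: 14.63/56.077 = 0.26089 mol → 0.26089 mol Ca, 0.26089 mol O.
Al2O3: 31.73/101.961 = 0.31120 mol → 0.62240 mol Al, 0.93360 mol O.
SiO2: 50.02/60.083 = 0.83252 mol → 0.83252 mol Si, 1.66504 mol O.
Total oxygen = 2.91035 mol. Normalization factor = 8/2.91035 = 2.74881.
Na per 8 O = 0.10164 × 2.74881 = 0.279.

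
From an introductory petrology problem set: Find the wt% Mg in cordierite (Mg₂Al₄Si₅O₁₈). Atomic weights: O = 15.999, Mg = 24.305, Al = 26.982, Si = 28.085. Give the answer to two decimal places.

M(Mg₂Al₄Si₅O₁₈) = 584.945 g/mol.
Mg contributes 2 × 24.305 = 48.610 g per mole.
48.610/584.945 = 0.0831 → 8.31%.

8.31 mass %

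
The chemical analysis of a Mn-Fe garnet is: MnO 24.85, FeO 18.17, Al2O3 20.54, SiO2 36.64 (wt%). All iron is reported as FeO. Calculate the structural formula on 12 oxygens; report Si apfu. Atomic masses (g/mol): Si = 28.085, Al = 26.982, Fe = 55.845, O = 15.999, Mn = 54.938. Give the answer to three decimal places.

3.015 Si apfu

MnO: 24.85/70.937 = 0.35031 mol → 0.35031 mol Mn, 0.35031 mol O.
FeO: 18.17/71.844 = 0.25291 mol → 0.25291 mol Fe, 0.25291 mol O.
Al2O3: 20.54/101.961 = 0.20145 mol → 0.40290 mol Al, 0.60435 mol O.
SiO2: 36.64/60.083 = 0.60982 mol → 0.60982 mol Si, 1.21964 mol O.
Total oxygen = 2.42721 mol. Normalization factor = 12/2.42721 = 4.94395.
Si per 12 O = 0.60982 × 4.94395 = 3.015.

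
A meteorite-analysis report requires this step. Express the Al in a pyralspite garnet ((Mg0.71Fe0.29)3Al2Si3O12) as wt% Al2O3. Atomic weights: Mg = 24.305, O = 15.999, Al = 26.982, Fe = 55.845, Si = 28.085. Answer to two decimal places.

Formula mass = 430.562 g/mol.
2 Al → 1.0000 mol Al2O3 per formula unit; M(Al2O3) = 101.961, so Al2O3 mass = 101.961 g.
101.961/430.562 × 100 = 23.68 wt%.

23.68 wt%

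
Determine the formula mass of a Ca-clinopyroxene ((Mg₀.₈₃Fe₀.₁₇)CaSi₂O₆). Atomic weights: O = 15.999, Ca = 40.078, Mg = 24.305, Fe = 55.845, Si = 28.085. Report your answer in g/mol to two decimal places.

221.91 g/mol

The formula mass is the sum 0.83·24.305 + 0.17·55.845 + 1·40.078 + 2·28.085 + 6·15.999.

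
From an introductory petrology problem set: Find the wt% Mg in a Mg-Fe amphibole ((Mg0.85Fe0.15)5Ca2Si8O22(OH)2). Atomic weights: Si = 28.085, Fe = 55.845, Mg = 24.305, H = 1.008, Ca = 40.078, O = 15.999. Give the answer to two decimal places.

12.36 weight percent

Formula mass = 4.25*24.305 + 0.75*55.845 + 2*40.078 + 8*28.085 + 24*15.999 + 2*1.008 = 836.008 g/mol, of which 103.296 g is Mg.
So Mg makes up 103.296/836.008 = 0.1236 of the mass, i.e. 12.36%.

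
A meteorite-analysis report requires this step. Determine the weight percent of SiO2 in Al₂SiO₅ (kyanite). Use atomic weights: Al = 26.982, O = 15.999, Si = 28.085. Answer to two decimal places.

M(Al₂SiO₅) = 162.044 g/mol; M(SiO2) = 60.083 g/mol.
Moles SiO2 per formula unit = 1 Si ÷ 1 = 1.0000.
SiO2 fraction = (1.0000 × 60.083) / 162.044 = 60.083/162.044 = 0.3708.

37.08 wt%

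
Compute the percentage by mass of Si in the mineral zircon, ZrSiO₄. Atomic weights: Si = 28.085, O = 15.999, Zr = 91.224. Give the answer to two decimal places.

M(ZrSiO₄) = 183.305 g/mol.
Si contributes 1 × 28.085 = 28.085 g per mole.
28.085/183.305 = 0.1532 → 15.32%.

15.32 weight percent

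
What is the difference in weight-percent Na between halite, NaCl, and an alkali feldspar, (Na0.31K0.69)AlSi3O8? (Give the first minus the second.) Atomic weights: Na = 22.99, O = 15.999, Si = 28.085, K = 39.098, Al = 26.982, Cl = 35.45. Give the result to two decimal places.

36.73 percentage points

M(NaCl) = 58.440 g/mol, so wt% Na = 22.990/58.440 × 100 = 39.34%.
M((Na0.31K0.69)AlSi3O8) = 273.334 g/mol, so wt% Na = 7.127/273.334 × 100 = 2.61%.
39.34 − 2.61 = 36.73 pp.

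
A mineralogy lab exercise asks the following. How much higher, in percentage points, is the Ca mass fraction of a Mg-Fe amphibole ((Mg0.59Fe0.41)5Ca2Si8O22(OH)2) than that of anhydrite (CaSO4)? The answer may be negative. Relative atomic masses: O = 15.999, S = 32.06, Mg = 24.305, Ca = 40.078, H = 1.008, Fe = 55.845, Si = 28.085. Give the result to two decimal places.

-20.30 percentage points

First mineral: 80.156 g Ca in 877.010 g formula = 9.14 wt% Ca.
Second mineral: 40.078 g Ca in 136.134 g formula = 29.44 wt% Ca.
9.14% − 29.44% gives a difference of -20.30 percentage points.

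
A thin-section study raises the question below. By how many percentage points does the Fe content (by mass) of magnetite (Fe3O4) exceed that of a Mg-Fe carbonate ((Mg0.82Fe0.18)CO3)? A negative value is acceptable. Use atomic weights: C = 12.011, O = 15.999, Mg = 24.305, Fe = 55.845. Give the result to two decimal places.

61.19 percentage points

First mineral: 167.535 g Fe in 231.531 g formula = 72.36 wt% Fe.
Second mineral: 10.052 g Fe in 89.990 g formula = 11.17 wt% Fe.
72.36% − 11.17% gives a difference of 61.19 percentage points.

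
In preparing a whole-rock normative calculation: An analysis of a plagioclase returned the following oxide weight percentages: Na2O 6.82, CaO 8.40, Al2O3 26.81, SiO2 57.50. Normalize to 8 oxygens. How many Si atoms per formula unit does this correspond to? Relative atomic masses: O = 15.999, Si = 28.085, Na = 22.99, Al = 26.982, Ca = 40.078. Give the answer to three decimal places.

6.82 wt% Na2O ÷ 61.979 g/mol = 0.11004 mol, giving 0.22008 Na and 0.11004 O.
8.40 wt% CaO ÷ 56.077 g/mol = 0.14979 mol, giving 0.14979 Ca and 0.14979 O.
26.81 wt% Al2O3 ÷ 101.961 g/mol = 0.26294 mol, giving 0.52588 Al and 0.78882 O.
57.50 wt% SiO2 ÷ 60.083 g/mol = 0.95701 mol, giving 0.95701 Si and 1.91402 O.
Oxygen sums to 2.96267; scaling by 8/2.96267 = 2.70027 puts the formula on 8 O.
Si: 0.95701 × 2.70027 = 2.584 atoms per formula unit.

2.584 Si apfu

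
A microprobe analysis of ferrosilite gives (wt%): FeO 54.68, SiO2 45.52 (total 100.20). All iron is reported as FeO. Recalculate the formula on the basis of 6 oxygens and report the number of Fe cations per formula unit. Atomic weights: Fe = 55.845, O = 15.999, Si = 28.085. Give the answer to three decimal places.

FeO (M=71.844): mol = 0.76109; Fe = 0.76109, O = 0.76109.
SiO2 (M=60.083): mol = 0.75762; Si = 0.75762, O = 1.51524.
ΣO = 2.27633; factor = 6/ΣO = 2.63582.
Fe apfu = 0.76109 × 2.63582 = 2.006.

2.006 Fe apfu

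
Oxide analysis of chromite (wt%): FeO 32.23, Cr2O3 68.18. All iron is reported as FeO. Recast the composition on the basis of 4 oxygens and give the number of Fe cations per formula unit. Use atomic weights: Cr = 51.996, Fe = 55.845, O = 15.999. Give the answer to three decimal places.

1.000 Fe apfu

32.23 wt% FeO ÷ 71.844 g/mol = 0.44861 mol, giving 0.44861 Fe and 0.44861 O.
68.18 wt% Cr2O3 ÷ 151.989 g/mol = 0.44859 mol, giving 0.89718 Cr and 1.34577 O.
Oxygen sums to 1.79438; scaling by 4/1.79438 = 2.22918 puts the formula on 4 O.
Fe: 0.44861 × 2.22918 = 1.000 atoms per formula unit.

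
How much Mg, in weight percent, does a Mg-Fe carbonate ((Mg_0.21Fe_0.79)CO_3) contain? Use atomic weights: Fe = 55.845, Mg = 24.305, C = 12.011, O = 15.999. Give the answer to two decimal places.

4.67 weight percent

Molar mass of (Mg_0.21Fe_0.79)CO_3: 0.21*24.305 + 0.79*55.845 + 1*12.011 + 3*15.999 = 109.230 g/mol.
Mass of Mg per formula unit: 0.21 × 24.305 = 5.104 g.
Weight fraction Mg = 5.104 / 109.230 = 0.0467.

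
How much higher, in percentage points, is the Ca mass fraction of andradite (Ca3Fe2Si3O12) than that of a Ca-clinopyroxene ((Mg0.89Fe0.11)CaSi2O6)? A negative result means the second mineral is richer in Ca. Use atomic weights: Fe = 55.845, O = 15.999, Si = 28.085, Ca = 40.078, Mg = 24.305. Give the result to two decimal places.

First mineral: 120.234 g Ca in 508.167 g formula = 23.66 wt% Ca.
Second mineral: 40.078 g Ca in 220.016 g formula = 18.22 wt% Ca.
23.66% − 18.22% gives a difference of 5.44 percentage points.

5.44 percentage points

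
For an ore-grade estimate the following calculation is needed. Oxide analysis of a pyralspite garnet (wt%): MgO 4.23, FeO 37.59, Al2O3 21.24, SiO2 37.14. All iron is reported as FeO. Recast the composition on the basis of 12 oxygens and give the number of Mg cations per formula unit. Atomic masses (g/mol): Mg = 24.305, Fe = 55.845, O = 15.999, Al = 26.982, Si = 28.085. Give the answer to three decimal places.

MgO: 4.23/40.304 = 0.10495 mol → 0.10495 mol Mg, 0.10495 mol O.
FeO: 37.59/71.844 = 0.52322 mol → 0.52322 mol Fe, 0.52322 mol O.
Al2O3: 21.24/101.961 = 0.20831 mol → 0.41662 mol Al, 0.62493 mol O.
SiO2: 37.14/60.083 = 0.61814 mol → 0.61814 mol Si, 1.23628 mol O.
Total oxygen = 2.48938 mol. Normalization factor = 12/2.48938 = 4.82048.
Mg per 12 O = 0.10495 × 4.82048 = 0.506.

0.506 Mg apfu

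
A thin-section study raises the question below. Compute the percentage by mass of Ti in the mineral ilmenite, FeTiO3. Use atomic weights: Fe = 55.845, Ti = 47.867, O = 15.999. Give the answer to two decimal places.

Formula mass = 1·55.845 + 1·47.867 + 3·15.999 = 151.709 g/mol, of which 47.867 g is Ti.
So Ti makes up 47.867/151.709 = 0.3155 of the mass, i.e. 31.55%.

31.55 weight percent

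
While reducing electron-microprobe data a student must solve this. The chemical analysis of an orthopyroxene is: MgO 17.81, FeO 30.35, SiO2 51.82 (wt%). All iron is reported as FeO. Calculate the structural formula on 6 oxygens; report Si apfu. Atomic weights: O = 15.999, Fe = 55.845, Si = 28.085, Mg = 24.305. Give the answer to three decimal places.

MgO (M=40.304): mol = 0.44189; Mg = 0.44189, O = 0.44189.
FeO (M=71.844): mol = 0.42244; Fe = 0.42244, O = 0.42244.
SiO2 (M=60.083): mol = 0.86247; Si = 0.86247, O = 1.72494.
ΣO = 2.58927; factor = 6/ΣO = 2.31726.
Si apfu = 0.86247 × 2.31726 = 1.999.

1.999 Si apfu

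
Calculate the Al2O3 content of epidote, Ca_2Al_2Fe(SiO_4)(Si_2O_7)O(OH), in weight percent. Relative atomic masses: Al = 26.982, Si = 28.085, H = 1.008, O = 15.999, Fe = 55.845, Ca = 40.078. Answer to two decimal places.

21.10 wt%

Molar mass of Ca_2Al_2Fe(SiO_4)(Si_2O_7)O(OH) = 2×40.078 + 2×26.982 + 1×55.845 + 3×28.085 + 13×15.999 + 1×1.008 = 483.215 g/mol.
Each formula unit contains 2 Al, equivalent to 2/2 = 1.0000 mol Al2O3.
M(Al2O3) = 2×26.982 + 3×15.999 = 101.961 g/mol.
Mass of Al2O3 per formula unit = 1.0000 × 101.961 = 101.961 g.
Al2O3 wt% = 101.961 / 483.215 × 100 = 21.10%.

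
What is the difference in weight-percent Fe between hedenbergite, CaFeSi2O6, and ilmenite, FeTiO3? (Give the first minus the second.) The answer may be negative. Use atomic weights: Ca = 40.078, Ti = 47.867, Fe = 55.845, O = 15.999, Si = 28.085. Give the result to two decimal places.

First mineral: 55.845 g Fe in 248.087 g formula = 22.51 wt% Fe.
Second mineral: 55.845 g Fe in 151.709 g formula = 36.81 wt% Fe.
22.51% − 36.81% gives a difference of -14.30 percentage points.

-14.30 percentage points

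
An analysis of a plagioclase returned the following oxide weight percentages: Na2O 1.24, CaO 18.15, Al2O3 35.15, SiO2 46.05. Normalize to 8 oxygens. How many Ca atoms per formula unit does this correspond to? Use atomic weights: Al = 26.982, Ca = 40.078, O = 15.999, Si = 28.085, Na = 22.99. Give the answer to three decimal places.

Na2O: 1.24/61.979 = 0.02001 mol → 0.04002 mol Na, 0.02001 mol O.
CaO: 18.15/56.077 = 0.32366 mol → 0.32366 mol Ca, 0.32366 mol O.
Al2O3: 35.15/101.961 = 0.34474 mol → 0.68948 mol Al, 1.03422 mol O.
SiO2: 46.05/60.083 = 0.76644 mol → 0.76644 mol Si, 1.53288 mol O.
Total oxygen = 2.91077 mol. Normalization factor = 8/2.91077 = 2.74841.
Ca per 8 O = 0.32366 × 2.74841 = 0.890.

0.890 Ca apfu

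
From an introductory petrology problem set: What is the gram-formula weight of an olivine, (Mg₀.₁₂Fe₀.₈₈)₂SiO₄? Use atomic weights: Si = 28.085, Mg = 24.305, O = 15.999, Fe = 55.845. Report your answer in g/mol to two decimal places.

196.20 g/mol

Mg: 0.24 × 24.305 = 5.8332
Fe: 1.76 × 55.845 = 98.2872
Si: 1 × 28.085 = 28.0850
O: 4 × 15.999 = 63.9960
Summing the contributions gives the formula mass.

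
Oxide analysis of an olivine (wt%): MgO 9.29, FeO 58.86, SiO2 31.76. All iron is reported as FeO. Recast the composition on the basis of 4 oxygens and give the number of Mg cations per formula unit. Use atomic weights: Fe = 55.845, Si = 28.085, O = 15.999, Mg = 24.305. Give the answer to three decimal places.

0.438 Mg apfu

MgO (M=40.304): mol = 0.23050; Mg = 0.23050, O = 0.23050.
FeO (M=71.844): mol = 0.81928; Fe = 0.81928, O = 0.81928.
SiO2 (M=60.083): mol = 0.52860; Si = 0.52860, O = 1.05720.
ΣO = 2.10698; factor = 4/ΣO = 1.89845.
Mg apfu = 0.23050 × 1.89845 = 0.438.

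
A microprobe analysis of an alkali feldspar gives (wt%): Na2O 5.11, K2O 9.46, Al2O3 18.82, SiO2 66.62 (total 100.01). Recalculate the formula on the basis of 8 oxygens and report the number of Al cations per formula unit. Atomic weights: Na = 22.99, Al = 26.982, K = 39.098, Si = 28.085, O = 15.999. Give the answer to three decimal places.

Na2O: 5.11/61.979 = 0.08245 mol → 0.16490 mol Na, 0.08245 mol O.
K2O: 9.46/94.195 = 0.10043 mol → 0.20086 mol K, 0.10043 mol O.
Al2O3: 18.82/101.961 = 0.18458 mol → 0.36916 mol Al, 0.55374 mol O.
SiO2: 66.62/60.083 = 1.10880 mol → 1.10880 mol Si, 2.21760 mol O.
Total oxygen = 2.95422 mol. Normalization factor = 8/2.95422 = 2.70799.
Al per 8 O = 0.36916 × 2.70799 = 1.000.

1.000 Al apfu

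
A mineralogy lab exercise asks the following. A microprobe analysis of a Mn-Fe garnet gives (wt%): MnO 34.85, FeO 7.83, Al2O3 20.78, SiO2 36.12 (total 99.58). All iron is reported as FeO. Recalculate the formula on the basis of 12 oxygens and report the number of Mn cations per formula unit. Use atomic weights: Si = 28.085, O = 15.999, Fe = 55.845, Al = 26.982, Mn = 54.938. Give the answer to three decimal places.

MnO (M=70.937): mol = 0.49128; Mn = 0.49128, O = 0.49128.
FeO (M=71.844): mol = 0.10899; Fe = 0.10899, O = 0.10899.
Al2O3 (M=101.961): mol = 0.20380; Al = 0.40760, O = 0.61140.
SiO2 (M=60.083): mol = 0.60117; Si = 0.60117, O = 1.20234.
ΣO = 2.41401; factor = 12/ΣO = 4.97098.
Mn apfu = 0.49128 × 4.97098 = 2.442.

2.442 Mn apfu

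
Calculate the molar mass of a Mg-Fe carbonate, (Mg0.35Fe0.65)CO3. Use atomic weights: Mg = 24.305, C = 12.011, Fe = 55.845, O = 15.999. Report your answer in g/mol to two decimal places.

The formula mass is the sum 0.35*24.305 + 0.65*55.845 + 1*12.011 + 3*15.999.

104.81 g/mol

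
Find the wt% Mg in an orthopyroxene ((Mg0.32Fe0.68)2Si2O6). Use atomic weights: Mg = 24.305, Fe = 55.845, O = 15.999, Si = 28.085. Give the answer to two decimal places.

M((Mg0.32Fe0.68)2Si2O6) = 243.668 g/mol.
Mg contributes 0.64 × 24.305 = 15.555 g per mole.
15.555/243.668 = 0.0638 → 6.38%.

6.38 weight percent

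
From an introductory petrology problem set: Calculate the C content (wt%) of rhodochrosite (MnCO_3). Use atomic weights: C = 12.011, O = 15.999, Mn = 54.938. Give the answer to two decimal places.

M(MnCO_3) = 114.946 g/mol.
C contributes 1 × 12.011 = 12.011 g per mole.
12.011/114.946 = 0.1045 → 10.45%.

10.45 wt%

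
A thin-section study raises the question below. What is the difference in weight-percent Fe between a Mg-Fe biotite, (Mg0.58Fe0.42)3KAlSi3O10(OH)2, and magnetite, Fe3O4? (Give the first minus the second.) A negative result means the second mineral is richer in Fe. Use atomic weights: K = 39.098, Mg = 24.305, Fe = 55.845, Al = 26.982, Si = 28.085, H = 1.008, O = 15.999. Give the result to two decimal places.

-56.96 percentage points

First mineral: 70.365 g Fe in 456.994 g formula = 15.40 wt% Fe.
Second mineral: 167.535 g Fe in 231.531 g formula = 72.36 wt% Fe.
15.40% − 72.36% gives a difference of -56.96 percentage points.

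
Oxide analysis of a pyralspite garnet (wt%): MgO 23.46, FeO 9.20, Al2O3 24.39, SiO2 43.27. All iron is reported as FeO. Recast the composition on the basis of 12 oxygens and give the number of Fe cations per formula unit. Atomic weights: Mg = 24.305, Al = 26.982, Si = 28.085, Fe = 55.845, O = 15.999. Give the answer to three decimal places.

0.536 Fe apfu

23.46 wt% MgO ÷ 40.304 g/mol = 0.58208 mol, giving 0.58208 Mg and 0.58208 O.
9.20 wt% FeO ÷ 71.844 g/mol = 0.12806 mol, giving 0.12806 Fe and 0.12806 O.
24.39 wt% Al2O3 ÷ 101.961 g/mol = 0.23921 mol, giving 0.47842 Al and 0.71763 O.
43.27 wt% SiO2 ÷ 60.083 g/mol = 0.72017 mol, giving 0.72017 Si and 1.44034 O.
Oxygen sums to 2.86811; scaling by 12/2.86811 = 4.18394 puts the formula on 12 O.
Fe: 0.12806 × 4.18394 = 0.536 atoms per formula unit.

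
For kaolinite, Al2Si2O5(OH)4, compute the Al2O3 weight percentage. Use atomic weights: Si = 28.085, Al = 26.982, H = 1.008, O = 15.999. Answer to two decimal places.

39.50 wt%

Molar mass of Al2Si2O5(OH)4 = 2×26.982 + 2×28.085 + 9×15.999 + 4×1.008 = 258.157 g/mol.
Each formula unit contains 2 Al, equivalent to 2/2 = 1.0000 mol Al2O3.
M(Al2O3) = 2×26.982 + 3×15.999 = 101.961 g/mol.
Mass of Al2O3 per formula unit = 1.0000 × 101.961 = 101.961 g.
Al2O3 wt% = 101.961 / 258.157 × 100 = 39.50%.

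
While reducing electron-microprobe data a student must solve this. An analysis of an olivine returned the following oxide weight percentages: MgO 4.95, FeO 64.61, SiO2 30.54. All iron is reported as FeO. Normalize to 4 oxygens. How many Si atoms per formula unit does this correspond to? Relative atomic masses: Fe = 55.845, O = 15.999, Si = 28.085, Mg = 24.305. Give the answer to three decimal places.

0.997 Si apfu

4.95 wt% MgO ÷ 40.304 g/mol = 0.12282 mol, giving 0.12282 Mg and 0.12282 O.
64.61 wt% FeO ÷ 71.844 g/mol = 0.89931 mol, giving 0.89931 Fe and 0.89931 O.
30.54 wt% SiO2 ÷ 60.083 g/mol = 0.50830 mol, giving 0.50830 Si and 1.01660 O.
Oxygen sums to 2.03873; scaling by 4/2.03873 = 1.96201 puts the formula on 4 O.
Si: 0.50830 × 1.96201 = 0.997 atoms per formula unit.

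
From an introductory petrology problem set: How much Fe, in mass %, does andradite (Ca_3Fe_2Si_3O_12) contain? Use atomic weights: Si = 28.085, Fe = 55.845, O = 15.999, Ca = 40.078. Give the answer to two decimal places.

21.98 mass %

Molar mass of Ca_3Fe_2Si_3O_12: 3*40.078 + 2*55.845 + 3*28.085 + 12*15.999 = 508.167 g/mol.
Mass of Fe per formula unit: 2 × 55.845 = 111.690 g.
Weight fraction Fe = 111.690 / 508.167 = 0.2198.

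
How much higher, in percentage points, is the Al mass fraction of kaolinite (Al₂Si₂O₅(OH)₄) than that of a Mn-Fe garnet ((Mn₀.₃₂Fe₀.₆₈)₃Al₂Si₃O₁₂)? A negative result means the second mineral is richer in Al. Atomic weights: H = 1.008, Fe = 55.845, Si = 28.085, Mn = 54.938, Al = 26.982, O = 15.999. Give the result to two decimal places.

10.04 percentage points

First mineral: 53.964 g Al in 258.157 g formula = 20.90 wt% Al.
Second mineral: 53.964 g Al in 496.871 g formula = 10.86 wt% Al.
20.90% − 10.86% gives a difference of 10.04 percentage points.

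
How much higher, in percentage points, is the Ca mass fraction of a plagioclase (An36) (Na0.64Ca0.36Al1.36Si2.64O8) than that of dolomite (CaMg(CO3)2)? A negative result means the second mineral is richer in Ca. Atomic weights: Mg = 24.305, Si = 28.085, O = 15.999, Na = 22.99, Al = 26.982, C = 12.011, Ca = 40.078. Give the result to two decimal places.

First mineral: 14.428 g Ca in 267.974 g formula = 5.38 wt% Ca.
Second mineral: 40.078 g Ca in 184.399 g formula = 21.73 wt% Ca.
5.38% − 21.73% gives a difference of -16.35 percentage points.

-16.35 percentage points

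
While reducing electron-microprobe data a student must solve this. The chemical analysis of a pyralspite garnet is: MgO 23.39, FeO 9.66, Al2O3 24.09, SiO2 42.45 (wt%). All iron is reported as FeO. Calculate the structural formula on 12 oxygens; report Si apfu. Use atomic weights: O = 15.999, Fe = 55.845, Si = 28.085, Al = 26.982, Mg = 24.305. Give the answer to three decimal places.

2.989 Si apfu

MgO: 23.39/40.304 = 0.58034 mol → 0.58034 mol Mg, 0.58034 mol O.
FeO: 9.66/71.844 = 0.13446 mol → 0.13446 mol Fe, 0.13446 mol O.
Al2O3: 24.09/101.961 = 0.23627 mol → 0.47254 mol Al, 0.70881 mol O.
SiO2: 42.45/60.083 = 0.70652 mol → 0.70652 mol Si, 1.41304 mol O.
Total oxygen = 2.83665 mol. Normalization factor = 12/2.83665 = 4.23034.
Si per 12 O = 0.70652 × 4.23034 = 2.989.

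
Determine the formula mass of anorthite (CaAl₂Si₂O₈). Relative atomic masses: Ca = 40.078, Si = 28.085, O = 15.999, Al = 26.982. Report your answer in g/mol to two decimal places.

278.20 g/mol

Ca: 1 × 40.078 = 40.0780
Al: 2 × 26.982 = 53.9640
Si: 2 × 28.085 = 56.1700
O: 8 × 15.999 = 127.9920
Summing the contributions gives the formula mass.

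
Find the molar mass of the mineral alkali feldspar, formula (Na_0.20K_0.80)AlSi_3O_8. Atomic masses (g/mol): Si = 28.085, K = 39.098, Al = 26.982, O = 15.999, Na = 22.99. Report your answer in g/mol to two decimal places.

275.11 g/mol

Na: 0.20 × 22.99 = 4.5980
K: 0.80 × 39.098 = 31.2784
Al: 1 × 26.982 = 26.9820
Si: 3 × 28.085 = 84.2550
O: 8 × 15.999 = 127.9920
Summing the contributions gives the formula mass.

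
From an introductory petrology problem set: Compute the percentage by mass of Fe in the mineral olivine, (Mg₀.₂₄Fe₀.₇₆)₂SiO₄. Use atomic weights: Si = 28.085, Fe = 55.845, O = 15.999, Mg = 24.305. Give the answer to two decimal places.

Molar mass of (Mg₀.₂₄Fe₀.₇₆)₂SiO₄: 0.48*24.305 + 1.52*55.845 + 1*28.085 + 4*15.999 = 188.632 g/mol.
Mass of Fe per formula unit: 1.52 × 55.845 = 84.884 g.
Weight fraction Fe = 84.884 / 188.632 = 0.4500.

45.00 mass %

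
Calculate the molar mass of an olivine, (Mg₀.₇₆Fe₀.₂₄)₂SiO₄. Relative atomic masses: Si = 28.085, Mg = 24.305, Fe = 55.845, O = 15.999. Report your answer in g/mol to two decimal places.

The formula mass is the sum 1.52×24.305 + 0.48×55.845 + 1×28.085 + 4×15.999.

155.83 g/mol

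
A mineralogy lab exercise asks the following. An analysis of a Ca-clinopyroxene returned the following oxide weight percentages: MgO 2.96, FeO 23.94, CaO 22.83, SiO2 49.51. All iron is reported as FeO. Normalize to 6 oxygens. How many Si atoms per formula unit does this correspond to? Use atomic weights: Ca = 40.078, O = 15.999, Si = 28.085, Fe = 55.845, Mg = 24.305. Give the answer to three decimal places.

MgO: 2.96/40.304 = 0.07344 mol → 0.07344 mol Mg, 0.07344 mol O.
FeO: 23.94/71.844 = 0.33322 mol → 0.33322 mol Fe, 0.33322 mol O.
CaO: 22.83/56.077 = 0.40712 mol → 0.40712 mol Ca, 0.40712 mol O.
SiO2: 49.51/60.083 = 0.82403 mol → 0.82403 mol Si, 1.64806 mol O.
Total oxygen = 2.46184 mol. Normalization factor = 6/2.46184 = 2.43720.
Si per 6 O = 0.82403 × 2.43720 = 2.008.

2.008 Si apfu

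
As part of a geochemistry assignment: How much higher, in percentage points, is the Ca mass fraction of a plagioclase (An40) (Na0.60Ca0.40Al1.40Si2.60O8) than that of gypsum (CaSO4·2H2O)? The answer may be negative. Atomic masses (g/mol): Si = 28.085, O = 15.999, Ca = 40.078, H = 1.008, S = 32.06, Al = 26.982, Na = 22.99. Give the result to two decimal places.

-17.31 percentage points

First mineral: 16.031 g Ca in 268.613 g formula = 5.97 wt% Ca.
Second mineral: 40.078 g Ca in 172.164 g formula = 23.28 wt% Ca.
5.97% − 23.28% gives a difference of -17.31 percentage points.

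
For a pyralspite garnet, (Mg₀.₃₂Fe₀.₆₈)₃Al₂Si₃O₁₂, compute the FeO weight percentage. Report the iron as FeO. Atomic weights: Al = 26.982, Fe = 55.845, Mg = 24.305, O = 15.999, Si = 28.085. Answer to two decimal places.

31.35 wt%

Formula mass = 467.464 g/mol.
2.04 Fe → 2.0400 mol FeO per formula unit; M(FeO) = 71.844, so FeO mass = 146.562 g.
146.562/467.464 × 100 = 31.35 wt%.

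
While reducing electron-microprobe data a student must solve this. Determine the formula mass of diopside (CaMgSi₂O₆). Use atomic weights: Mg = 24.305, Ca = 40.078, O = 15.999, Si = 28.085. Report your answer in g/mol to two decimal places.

216.55 g/mol

M = 1*40.078 + 1*24.305 + 2*28.085 + 6*15.999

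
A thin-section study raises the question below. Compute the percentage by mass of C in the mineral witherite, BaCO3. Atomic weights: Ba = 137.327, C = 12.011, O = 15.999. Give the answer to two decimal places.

6.09 wt%

Molar mass of BaCO3: 1*137.327 + 1*12.011 + 3*15.999 = 197.335 g/mol.
Mass of C per formula unit: 1 × 12.011 = 12.011 g.
Weight fraction C = 12.011 / 197.335 = 0.0609.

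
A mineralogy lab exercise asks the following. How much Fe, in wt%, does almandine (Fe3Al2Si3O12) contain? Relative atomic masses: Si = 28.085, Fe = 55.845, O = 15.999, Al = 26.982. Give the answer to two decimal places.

33.66 wt%

Molar mass of Fe3Al2Si3O12: 3*55.845 + 2*26.982 + 3*28.085 + 12*15.999 = 497.742 g/mol.
Mass of Fe per formula unit: 3 × 55.845 = 167.535 g.
Weight fraction Fe = 167.535 / 497.742 = 0.3366.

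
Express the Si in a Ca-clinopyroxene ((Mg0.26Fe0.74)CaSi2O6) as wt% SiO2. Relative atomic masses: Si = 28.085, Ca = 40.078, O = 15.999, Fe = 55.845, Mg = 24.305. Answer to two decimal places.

50.09 wt%

Formula mass = 239.887 g/mol.
2 Si → 2.0000 mol SiO2 per formula unit; M(SiO2) = 60.083, so SiO2 mass = 120.166 g.
120.166/239.887 × 100 = 50.09 wt%.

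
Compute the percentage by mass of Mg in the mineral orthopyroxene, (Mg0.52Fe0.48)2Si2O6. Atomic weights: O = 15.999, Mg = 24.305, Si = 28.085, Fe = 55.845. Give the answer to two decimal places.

10.94 mass %

Molar mass of (Mg0.52Fe0.48)2Si2O6: 1.04×24.305 + 0.96×55.845 + 2×28.085 + 6×15.999 = 231.052 g/mol.
Mass of Mg per formula unit: 1.04 × 24.305 = 25.277 g.
Weight fraction Mg = 25.277 / 231.052 = 0.1094.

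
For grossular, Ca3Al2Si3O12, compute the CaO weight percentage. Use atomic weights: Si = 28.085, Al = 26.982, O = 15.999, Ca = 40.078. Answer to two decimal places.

37.35 wt%

Formula mass = 450.441 g/mol.
3 Ca → 3.0000 mol CaO per formula unit; M(CaO) = 56.077, so CaO mass = 168.231 g.
168.231/450.441 × 100 = 37.35 wt%.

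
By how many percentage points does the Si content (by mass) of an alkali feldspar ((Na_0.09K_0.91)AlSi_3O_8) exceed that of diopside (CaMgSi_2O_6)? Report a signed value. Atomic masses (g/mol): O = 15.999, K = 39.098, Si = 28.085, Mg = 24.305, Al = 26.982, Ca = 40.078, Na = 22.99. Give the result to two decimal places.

M((Na_0.09K_0.91)AlSi_3O_8) = 276.877 g/mol, so wt% Si = 84.255/276.877 × 100 = 30.43%.
M(CaMgSi_2O_6) = 216.547 g/mol, so wt% Si = 56.170/216.547 × 100 = 25.94%.
30.43 − 25.94 = 4.49 pp.

4.49 percentage points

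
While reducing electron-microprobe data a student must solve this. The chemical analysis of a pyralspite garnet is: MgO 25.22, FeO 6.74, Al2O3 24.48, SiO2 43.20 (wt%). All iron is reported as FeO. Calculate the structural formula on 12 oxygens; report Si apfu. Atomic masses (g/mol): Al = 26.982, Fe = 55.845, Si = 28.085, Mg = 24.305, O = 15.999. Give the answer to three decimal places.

2.998 Si apfu

25.22 wt% MgO ÷ 40.304 g/mol = 0.62574 mol, giving 0.62574 Mg and 0.62574 O.
6.74 wt% FeO ÷ 71.844 g/mol = 0.09381 mol, giving 0.09381 Fe and 0.09381 O.
24.48 wt% Al2O3 ÷ 101.961 g/mol = 0.24009 mol, giving 0.48018 Al and 0.72027 O.
43.20 wt% SiO2 ÷ 60.083 g/mol = 0.71901 mol, giving 0.71901 Si and 1.43802 O.
Oxygen sums to 2.87784; scaling by 12/2.87784 = 4.16979 puts the formula on 12 O.
Si: 0.71901 × 4.16979 = 2.998 atoms per formula unit.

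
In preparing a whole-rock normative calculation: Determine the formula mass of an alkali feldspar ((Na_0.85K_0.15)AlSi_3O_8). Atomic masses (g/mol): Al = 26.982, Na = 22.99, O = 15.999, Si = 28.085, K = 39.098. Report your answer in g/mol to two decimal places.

M = 0.85*22.99 + 0.15*39.098 + 1*26.982 + 3*28.085 + 8*15.999

264.64 g/mol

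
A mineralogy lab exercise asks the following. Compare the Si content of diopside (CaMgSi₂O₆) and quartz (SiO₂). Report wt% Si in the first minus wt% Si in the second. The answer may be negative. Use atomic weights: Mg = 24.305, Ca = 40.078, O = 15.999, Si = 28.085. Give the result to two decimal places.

Si in CaMgSi₂O₆: molar mass 216.547 g/mol; 2×28.085 = 56.170 g → 25.94 wt%.
Si in SiO₂: molar mass 60.083 g/mol; 1×28.085 = 28.085 g → 46.74 wt%.
Difference = 25.94 − 46.74 = -20.80 percentage points.

-20.80 percentage points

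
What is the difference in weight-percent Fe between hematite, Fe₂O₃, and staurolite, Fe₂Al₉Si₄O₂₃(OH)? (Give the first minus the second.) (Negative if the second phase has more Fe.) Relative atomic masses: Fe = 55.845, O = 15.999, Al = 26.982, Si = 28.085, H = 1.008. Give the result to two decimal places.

56.83 percentage points

First mineral: 111.690 g Fe in 159.687 g formula = 69.94 wt% Fe.
Second mineral: 111.690 g Fe in 851.852 g formula = 13.11 wt% Fe.
69.94% − 13.11% gives a difference of 56.83 percentage points.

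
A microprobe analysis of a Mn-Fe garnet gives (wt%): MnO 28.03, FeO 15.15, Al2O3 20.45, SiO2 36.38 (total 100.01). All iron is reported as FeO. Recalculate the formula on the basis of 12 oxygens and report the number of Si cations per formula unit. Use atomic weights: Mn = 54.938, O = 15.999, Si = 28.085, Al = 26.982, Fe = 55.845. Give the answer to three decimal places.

MnO: 28.03/70.937 = 0.39514 mol → 0.39514 mol Mn, 0.39514 mol O.
FeO: 15.15/71.844 = 0.21087 mol → 0.21087 mol Fe, 0.21087 mol O.
Al2O3: 20.45/101.961 = 0.20057 mol → 0.40114 mol Al, 0.60171 mol O.
SiO2: 36.38/60.083 = 0.60550 mol → 0.60550 mol Si, 1.21100 mol O.
Total oxygen = 2.41872 mol. Normalization factor = 12/2.41872 = 4.96130.
Si per 12 O = 0.60550 × 4.96130 = 3.004.

3.004 Si apfu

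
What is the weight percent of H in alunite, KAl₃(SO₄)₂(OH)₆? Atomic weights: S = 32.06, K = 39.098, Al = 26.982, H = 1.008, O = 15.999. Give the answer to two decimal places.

Molar mass of KAl₃(SO₄)₂(OH)₆: 1×39.098 + 3×26.982 + 2×32.06 + 14×15.999 + 6×1.008 = 414.198 g/mol.
Mass of H per formula unit: 6 × 1.008 = 6.048 g.
Weight fraction H = 6.048 / 414.198 = 0.0146.

1.46 weight percent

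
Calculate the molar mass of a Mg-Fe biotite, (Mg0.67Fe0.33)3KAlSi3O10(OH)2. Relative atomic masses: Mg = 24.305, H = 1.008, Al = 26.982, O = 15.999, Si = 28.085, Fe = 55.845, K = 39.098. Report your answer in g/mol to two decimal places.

M = 2.01*24.305 + 0.99*55.845 + 1*39.098 + 1*26.982 + 3*28.085 + 12*15.999 + 2*1.008

448.48 g/mol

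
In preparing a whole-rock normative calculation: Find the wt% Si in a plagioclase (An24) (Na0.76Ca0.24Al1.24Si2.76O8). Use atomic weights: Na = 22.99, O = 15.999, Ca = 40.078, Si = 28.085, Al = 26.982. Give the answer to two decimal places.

Molar mass of Na0.76Ca0.24Al1.24Si2.76O8: 0.76*22.99 + 0.24*40.078 + 1.24*26.982 + 2.76*28.085 + 8*15.999 = 266.055 g/mol.
Mass of Si per formula unit: 2.76 × 28.085 = 77.515 g.
Weight fraction Si = 77.515 / 266.055 = 0.2913.

29.13 weight percent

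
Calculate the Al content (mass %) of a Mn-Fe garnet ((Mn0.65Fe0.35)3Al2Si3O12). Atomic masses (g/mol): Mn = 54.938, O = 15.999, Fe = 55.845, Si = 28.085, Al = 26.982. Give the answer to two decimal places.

10.88 mass %

Molar mass of (Mn0.65Fe0.35)3Al2Si3O12: 1.95*54.938 + 1.05*55.845 + 2*26.982 + 3*28.085 + 12*15.999 = 495.973 g/mol.
Mass of Al per formula unit: 2 × 26.982 = 53.964 g.
Weight fraction Al = 53.964 / 495.973 = 0.1088.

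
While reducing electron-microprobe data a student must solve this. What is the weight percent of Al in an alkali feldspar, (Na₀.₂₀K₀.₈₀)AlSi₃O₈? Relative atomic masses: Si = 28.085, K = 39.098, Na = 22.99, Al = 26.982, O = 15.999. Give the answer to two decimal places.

M((Na₀.₂₀K₀.₈₀)AlSi₃O₈) = 275.105 g/mol.
Al contributes 1 × 26.982 = 26.982 g per mole.
26.982/275.105 = 0.0981 → 9.81%.

9.81 wt%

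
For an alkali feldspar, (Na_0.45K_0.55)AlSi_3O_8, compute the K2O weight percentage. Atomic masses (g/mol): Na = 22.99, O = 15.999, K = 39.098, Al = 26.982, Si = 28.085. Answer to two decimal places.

9.56 wt%

Molar mass of (Na_0.45K_0.55)AlSi_3O_8 = 0.45×22.99 + 0.55×39.098 + 1×26.982 + 3×28.085 + 8×15.999 = 271.078 g/mol.
Each formula unit contains 0.55 K, equivalent to 0.55/2 = 0.2750 mol K2O.
M(K2O) = 2×39.098 + 1×15.999 = 94.195 g/mol.
Mass of K2O per formula unit = 0.2750 × 94.195 = 25.904 g.
K2O wt% = 25.904 / 271.078 × 100 = 9.56%.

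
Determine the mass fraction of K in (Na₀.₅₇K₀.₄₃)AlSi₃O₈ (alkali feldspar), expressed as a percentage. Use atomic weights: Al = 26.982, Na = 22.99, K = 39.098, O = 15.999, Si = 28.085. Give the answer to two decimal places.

6.25 mass %

M((Na₀.₅₇K₀.₄₃)AlSi₃O₈) = 269.145 g/mol.
K contributes 0.43 × 39.098 = 16.812 g per mole.
16.812/269.145 = 0.0625 → 6.25%.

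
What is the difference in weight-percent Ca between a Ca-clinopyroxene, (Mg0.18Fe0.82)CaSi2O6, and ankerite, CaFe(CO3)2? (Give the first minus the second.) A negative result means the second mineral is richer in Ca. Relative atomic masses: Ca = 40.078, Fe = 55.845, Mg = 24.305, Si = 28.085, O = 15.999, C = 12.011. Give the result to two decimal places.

First mineral: 40.078 g Ca in 242.410 g formula = 16.53 wt% Ca.
Second mineral: 40.078 g Ca in 215.939 g formula = 18.56 wt% Ca.
16.53% − 18.56% gives a difference of -2.03 percentage points.

-2.03 percentage points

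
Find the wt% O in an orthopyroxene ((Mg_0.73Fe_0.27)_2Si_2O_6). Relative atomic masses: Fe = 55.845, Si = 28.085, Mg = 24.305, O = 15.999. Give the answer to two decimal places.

Formula mass = 1.46*24.305 + 0.54*55.845 + 2*28.085 + 6*15.999 = 217.806 g/mol, of which 95.994 g is O.
So O makes up 95.994/217.806 = 0.4407 of the mass, i.e. 44.07%.

44.07 mass %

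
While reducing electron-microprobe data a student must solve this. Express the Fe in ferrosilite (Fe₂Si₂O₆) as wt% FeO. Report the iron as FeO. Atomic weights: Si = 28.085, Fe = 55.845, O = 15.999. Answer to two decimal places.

54.46 wt%

Formula mass = 263.854 g/mol.
2 Fe → 2.0000 mol FeO per formula unit; M(FeO) = 71.844, so FeO mass = 143.688 g.
143.688/263.854 × 100 = 54.46 wt%.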